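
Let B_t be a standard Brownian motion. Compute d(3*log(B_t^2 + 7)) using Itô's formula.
d(3*log(B_t^2 + 7)) = (3*(7 - B_t^2)/(B_t^2 + 7)^2) dt + (6*B_t/(B_t^2 + 7)) dB_t

Itô's formula for f(B_t) gives d f(B_t) = f'(B_t) dB_t + (1/2) f''(B_t) dt. Compute derivatives of f(x) = 3*log(x^2 + 7):
  f'(x)  = 6*x/(x^2 + 7)
  f''(x) = 6*(7 - x^2)/(x^2 + 7)^2
Substitute x = B_t and multiply the f'' term by 1/2:
  drift     = (1/2) * (6*(7 - x^2)/(x^2 + 7)^2) evaluated at B_t = 3*(7 - B_t^2)/(B_t^2 + 7)^2
  diffusion = (6*x/(x^2 + 7)) evaluated at B_t = 6*B_t/(B_t^2 + 7)
Therefore d(3*log(B_t^2 + 7)) = (3*(7 - B_t^2)/(B_t^2 + 7)^2) dt + (6*B_t/(B_t^2 + 7)) dB_t.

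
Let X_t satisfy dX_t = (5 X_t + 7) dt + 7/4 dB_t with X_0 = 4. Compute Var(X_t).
Var(X_t) = 49*exp(10*t)/160 - 49/160

The variance V(t) = Var(X_t) satisfies V'(t) = 2 a V(t) + c^2 with V(0) = 0 (drift coefficient is linear in X, diffusion is constant). With a = 5, c = 7/4, the solution is
  V(t) = (c^2 / (2 a)) * (exp(2 a t) - 1)
       = ((7/4)^2 / (2*5)) * (exp(10 t) - 1)
       = 49*exp(10*t)/160 - 49/160.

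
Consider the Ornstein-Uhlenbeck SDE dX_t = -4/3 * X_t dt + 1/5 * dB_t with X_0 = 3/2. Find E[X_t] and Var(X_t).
E[X_t] = 3*exp(-4*t/3)/2; Var(X_t) = 3/200 - 3*exp(-8*t/3)/200

The OU SDE dX = -theta X dt + sigma dB admits the integrating factor exp(theta t): d(exp(theta t) X_t) = sigma exp(theta t) dB_t. Integrating from 0 to t:
  X_t = x_0 * exp(-theta t) + sigma * int_0^t exp(-theta (t-s)) dB_s.
The Itô integral has mean 0 and (by the Itô isometry) variance sigma^2 * int_0^t exp(-2 theta (t - s)) ds = sigma^2 * (1 - exp(-2 theta t)) / (2 theta).
With theta = 4/3, sigma = 1/5, x_0 = 3/2:
  E[X_t] = 3/2 * exp(-4/3 t) = 3*exp(-4*t/3)/2
  Var(X_t) = (1/5)^2 * (1 - exp(-2*4/3 t)) / (2 * 4/3) = 3/200 - 3*exp(-8*t/3)/200.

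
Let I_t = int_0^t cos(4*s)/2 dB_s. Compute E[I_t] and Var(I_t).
E[I_t] = 0; Var(I_t) = t/8 + sin(4*t)*cos(4*t)/32

The Itô integral of a deterministic integrand f(s) has mean 0 because each increment f(s) * (B_{s+ds} - B_s) has mean 0. By the Itô isometry:
  Var( int_0^t f(s) dB_s ) = E[ (int_0^t f(s) dB_s)^2 ] = int_0^t f(s)^2 ds.
Here f(s) = cos(4*s)/2, so f(s)^2 = cos(4*s)^2/4. Integrate:
  int_0^t (cos(4*s)^2/4) ds = t/8 + sin(4*t)*cos(4*t)/32.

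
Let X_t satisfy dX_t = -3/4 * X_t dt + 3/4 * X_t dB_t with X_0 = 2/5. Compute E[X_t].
E[X_t] = 2*exp(-3*t/4)/5

For GBM dX = mu X dt + sigma X dB with X_0 = x_0, apply Itô to Y = log X: dY = (mu - sigma^2/2) dt + sigma dB, so Y_t = log(x_0) + (mu - sigma^2/2) t + sigma B_t and hence X_t = x_0 * exp((mu - sigma^2/2) t + sigma B_t).
With mu = -3/4, sigma = 3/4, x_0 = 2/5, this gives:
  X_t = 2/5 * exp((-33/32) * t + (3/4) * B_t).
Since sigma*B_t ~ Normal(0, sigma^2 t), E[exp(sigma*B_t)] = exp(sigma^2 t / 2); so E[X_t] = x_0 * exp((mu - sigma^2/2) t) * exp(sigma^2 t / 2) = x_0 * exp(mu t) = 2*exp(-3*t/4)/5.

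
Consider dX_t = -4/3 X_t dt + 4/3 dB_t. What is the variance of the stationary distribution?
lim Var(X_t) = 2/3

The OU SDE dX = -theta X dt + sigma dB admits the integrating factor exp(theta t): d(exp(theta t) X_t) = sigma exp(theta t) dB_t. Integrating from 0 to t gives X_t = x_0 * exp(-theta t) + sigma * int_0^t exp(-theta (t-s)) dB_s for any initial x_0. The Itô integral has variance (by the Itô isometry) sigma^2 * int_0^t exp(-2 theta (t - s)) ds = sigma^2 * (1 - exp(-2 theta t)) / (2 theta), independent of x_0.
With theta = 4/3, sigma = 4/3:
  Var(X_t) = (4/3)^2 * (1 - exp(-2*4/3 t)) / (2 * 4/3) = 2/3 - 2*exp(-8*t/3)/3.
As t -> infinity, exp(-2*4/3 t) -> 0, so the stationary variance is sigma^2 / (2 theta) = 2/3.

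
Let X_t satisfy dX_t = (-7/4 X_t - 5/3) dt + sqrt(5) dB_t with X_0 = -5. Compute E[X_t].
E[X_t] = -20/21 - 85*exp(-7*t/4)/21

Taking expectations and using E[dB_t] = 0, the mean m(t) = E[X_t] satisfies the ODE m'(t) = a m(t) + b with m(0) = x_0. With a = -7/4, b = -5/3, x_0 = -5, the solution is
  m(t) = x_0 * exp(a t) + (b/a) * (exp(a t) - 1)
       = (-5) * exp((-7/4) t) + ((-5/3)/(-7/4)) * (exp((-7/4) t) - 1)
       = -20/21 - 85*exp(-7*t/4)/21.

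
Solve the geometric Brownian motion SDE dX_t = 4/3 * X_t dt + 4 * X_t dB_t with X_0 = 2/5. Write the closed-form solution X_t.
X_t = 2/5 * exp((-20/3) * t + (4) * B_t)

For GBM dX = mu X dt + sigma X dB with X_0 = x_0, apply Itô to Y = log X: dY = (mu - sigma^2/2) dt + sigma dB, so Y_t = log(x_0) + (mu - sigma^2/2) t + sigma B_t and hence X_t = x_0 * exp((mu - sigma^2/2) t + sigma B_t).
With mu = 4/3, sigma = 4, x_0 = 2/5, this gives:
  X_t = 2/5 * exp((-20/3) * t + (4) * B_t).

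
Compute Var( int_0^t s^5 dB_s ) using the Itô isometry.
Var = t^11/11

The Itô integral of a deterministic integrand f(s) has mean 0 because each increment f(s) * (B_{s+ds} - B_s) has mean 0. By the Itô isometry:
  Var( int_0^t f(s) dB_s ) = E[ (int_0^t f(s) dB_s)^2 ] = int_0^t f(s)^2 ds.
Here f(s) = s^5, so f(s)^2 = s^10. Integrate:
  int_0^t (s^10) ds = t^11/11.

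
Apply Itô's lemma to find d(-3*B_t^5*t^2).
d(-3*B_t^5*t^2) = (6*B_t^3*t*(-B_t^2 - 5*t)) dt + (-15*B_t^4*t^2) dB_t

Itô's formula for f(t, x): d f(t, B_t) = (f_t + (1/2) f_xx) dt + f_x dB_t. Compute partials of f(t, x) = -3*t^2*x^5:
  f_t(t,x)  = -6*t*x^5
  f_x(t,x)  = -15*t^2*x^4
  f_xx(t,x) = -60*t^2*x^3
Assemble drift = f_t + (1/2) f_xx = 6*t*x^3*(-5*t - x^2) and diffusion = f_x = -15*t^2*x^4. Substituting x = B_t:
  d(-3*B_t^5*t^2) = (6*B_t^3*t*(-B_t^2 - 5*t)) dt + (-15*B_t^4*t^2) dB_t.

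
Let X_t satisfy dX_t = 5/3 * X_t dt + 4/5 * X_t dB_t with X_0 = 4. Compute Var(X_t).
Var(X_t) = 16*(exp(16*t/25) - 1)*exp(10*t/3)

For GBM dX = mu X dt + sigma X dB with X_0 = x_0, apply Itô to Y = log X: dY = (mu - sigma^2/2) dt + sigma dB, so Y_t = log(x_0) + (mu - sigma^2/2) t + sigma B_t and hence X_t = x_0 * exp((mu - sigma^2/2) t + sigma B_t).
With mu = 5/3, sigma = 4/5, x_0 = 4, this gives:
  X_t = 4 * exp((101/75) * t + (4/5) * B_t).
Since sigma*B_t ~ Normal(0, sigma^2 t), E[exp(sigma*B_t)] = exp(sigma^2 t / 2); so E[X_t] = x_0 * exp((mu - sigma^2/2) t) * exp(sigma^2 t / 2) = x_0 * exp(mu t) = 4*exp(5*t/3).
Var(X_t) = E[X_t^2] - (E[X_t])^2 = x_0^2 * exp(2 mu t) * (exp(sigma^2 t) - 1) = 16*(exp(16*t/25) - 1)*exp(10*t/3).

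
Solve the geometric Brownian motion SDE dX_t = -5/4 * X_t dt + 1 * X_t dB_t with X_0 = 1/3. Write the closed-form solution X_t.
X_t = 1/3 * exp((-7/4) * t + (1) * B_t)

For GBM dX = mu X dt + sigma X dB with X_0 = x_0, apply Itô to Y = log X: dY = (mu - sigma^2/2) dt + sigma dB, so Y_t = log(x_0) + (mu - sigma^2/2) t + sigma B_t and hence X_t = x_0 * exp((mu - sigma^2/2) t + sigma B_t).
With mu = -5/4, sigma = 1, x_0 = 1/3, this gives:
  X_t = 1/3 * exp((-7/4) * t + (1) * B_t).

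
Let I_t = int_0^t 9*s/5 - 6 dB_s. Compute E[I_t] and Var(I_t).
E[I_t] = 0; Var(I_t) = 9*t*(3*t^2 - 30*t + 100)/25

The Itô integral of a deterministic integrand f(s) has mean 0 because each increment f(s) * (B_{s+ds} - B_s) has mean 0. By the Itô isometry:
  Var( int_0^t f(s) dB_s ) = E[ (int_0^t f(s) dB_s)^2 ] = int_0^t f(s)^2 ds.
Here f(s) = 9*s/5 - 6, so f(s)^2 = 9*(3*s - 10)^2/25. Integrate:
  int_0^t (9*(3*s - 10)^2/25) ds = 9*t*(3*t^2 - 30*t + 100)/25.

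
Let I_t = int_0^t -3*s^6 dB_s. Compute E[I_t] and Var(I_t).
E[I_t] = 0; Var(I_t) = 9*t^13/13

The Itô integral of a deterministic integrand f(s) has mean 0 because each increment f(s) * (B_{s+ds} - B_s) has mean 0. By the Itô isometry:
  Var( int_0^t f(s) dB_s ) = E[ (int_0^t f(s) dB_s)^2 ] = int_0^t f(s)^2 ds.
Here f(s) = -3*s^6, so f(s)^2 = 9*s^12. Integrate:
  int_0^t (9*s^12) ds = 9*t^13/13.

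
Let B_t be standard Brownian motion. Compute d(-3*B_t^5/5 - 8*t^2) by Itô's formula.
d(-3*B_t^5/5 - 8*t^2) = (-6*B_t^3 - 16*t) dt + (-3*B_t^4) dB_t

Itô's formula for f(t, x): d f(t, B_t) = (f_t + (1/2) f_xx) dt + f_x dB_t. Compute partials of f(t, x) = -8*t^2 - 3*x^5/5:
  f_t(t,x)  = -16*t
  f_x(t,x)  = -3*x^4
  f_xx(t,x) = -12*x^3
Assemble drift = f_t + (1/2) f_xx = -16*t - 6*x^3 and diffusion = f_x = -3*x^4. Substituting x = B_t:
  d(-3*B_t^5/5 - 8*t^2) = (-6*B_t^3 - 16*t) dt + (-3*B_t^4) dB_t.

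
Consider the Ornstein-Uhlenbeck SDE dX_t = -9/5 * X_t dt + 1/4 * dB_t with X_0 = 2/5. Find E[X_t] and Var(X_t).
E[X_t] = 2*exp(-9*t/5)/5; Var(X_t) = 5/288 - 5*exp(-18*t/5)/288

The OU SDE dX = -theta X dt + sigma dB admits the integrating factor exp(theta t): d(exp(theta t) X_t) = sigma exp(theta t) dB_t. Integrating from 0 to t:
  X_t = x_0 * exp(-theta t) + sigma * int_0^t exp(-theta (t-s)) dB_s.
The Itô integral has mean 0 and (by the Itô isometry) variance sigma^2 * int_0^t exp(-2 theta (t - s)) ds = sigma^2 * (1 - exp(-2 theta t)) / (2 theta).
With theta = 9/5, sigma = 1/4, x_0 = 2/5:
  E[X_t] = 2/5 * exp(-9/5 t) = 2*exp(-9*t/5)/5
  Var(X_t) = (1/4)^2 * (1 - exp(-2*9/5 t)) / (2 * 9/5) = 5/288 - 5*exp(-18*t/5)/288.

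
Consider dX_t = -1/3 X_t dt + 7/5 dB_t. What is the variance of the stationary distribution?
lim Var(X_t) = 147/50

The OU SDE dX = -theta X dt + sigma dB admits the integrating factor exp(theta t): d(exp(theta t) X_t) = sigma exp(theta t) dB_t. Integrating from 0 to t gives X_t = x_0 * exp(-theta t) + sigma * int_0^t exp(-theta (t-s)) dB_s for any initial x_0. The Itô integral has variance (by the Itô isometry) sigma^2 * int_0^t exp(-2 theta (t - s)) ds = sigma^2 * (1 - exp(-2 theta t)) / (2 theta), independent of x_0.
With theta = 1/3, sigma = 7/5:
  Var(X_t) = (7/5)^2 * (1 - exp(-2*1/3 t)) / (2 * 1/3) = 147/50 - 147*exp(-2*t/3)/50.
As t -> infinity, exp(-2*1/3 t) -> 0, so the stationary variance is sigma^2 / (2 theta) = 147/50.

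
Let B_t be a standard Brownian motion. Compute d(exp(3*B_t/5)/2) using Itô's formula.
d(exp(3*B_t/5)/2) = (9*exp(3*B_t/5)/100) dt + (3*exp(3*B_t/5)/10) dB_t

Itô's formula for f(B_t) gives d f(B_t) = f'(B_t) dB_t + (1/2) f''(B_t) dt. Compute derivatives of f(x) = exp(3*x/5)/2:
  f'(x)  = 3*exp(3*x/5)/10
  f''(x) = 9*exp(3*x/5)/50
Substitute x = B_t and multiply the f'' term by 1/2:
  drift     = (1/2) * (9*exp(3*x/5)/50) evaluated at B_t = 9*exp(3*B_t/5)/100
  diffusion = (3*exp(3*x/5)/10) evaluated at B_t = 3*exp(3*B_t/5)/10
Therefore d(exp(3*B_t/5)/2) = (9*exp(3*B_t/5)/100) dt + (3*exp(3*B_t/5)/10) dB_t.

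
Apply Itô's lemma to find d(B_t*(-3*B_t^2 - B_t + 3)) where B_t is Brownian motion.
d(B_t*(-3*B_t^2 - B_t + 3)) = (-9*B_t - 1) dt + (-9*B_t^2 - 2*B_t + 3) dB_t

Itô's formula for f(B_t) gives d f(B_t) = f'(B_t) dB_t + (1/2) f''(B_t) dt. Compute derivatives of f(x) = x*(-3*x^2 - x + 3):
  f'(x)  = -9*x^2 - 2*x + 3
  f''(x) = -18*x - 2
Substitute x = B_t and multiply the f'' term by 1/2:
  drift     = (1/2) * (-18*x - 2) evaluated at B_t = -9*B_t - 1
  diffusion = (-9*x^2 - 2*x + 3) evaluated at B_t = -9*B_t^2 - 2*B_t + 3
Therefore d(B_t*(-3*B_t^2 - B_t + 3)) = (-9*B_t - 1) dt + (-9*B_t^2 - 2*B_t + 3) dB_t.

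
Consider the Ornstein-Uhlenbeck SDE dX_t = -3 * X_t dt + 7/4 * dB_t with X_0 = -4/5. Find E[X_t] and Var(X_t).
E[X_t] = -4*exp(-3*t)/5; Var(X_t) = 49/96 - 49*exp(-6*t)/96

The OU SDE dX = -theta X dt + sigma dB admits the integrating factor exp(theta t): d(exp(theta t) X_t) = sigma exp(theta t) dB_t. Integrating from 0 to t:
  X_t = x_0 * exp(-theta t) + sigma * int_0^t exp(-theta (t-s)) dB_s.
The Itô integral has mean 0 and (by the Itô isometry) variance sigma^2 * int_0^t exp(-2 theta (t - s)) ds = sigma^2 * (1 - exp(-2 theta t)) / (2 theta).
With theta = 3, sigma = 7/4, x_0 = -4/5:
  E[X_t] = -4/5 * exp(-3 t) = -4*exp(-3*t)/5
  Var(X_t) = (7/4)^2 * (1 - exp(-2*3 t)) / (2 * 3) = 49/96 - 49*exp(-6*t)/96.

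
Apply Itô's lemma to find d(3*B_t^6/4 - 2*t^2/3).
d(3*B_t^6/4 - 2*t^2/3) = (45*B_t^4/4 - 4*t/3) dt + (9*B_t^5/2) dB_t

Itô's formula for f(t, x): d f(t, B_t) = (f_t + (1/2) f_xx) dt + f_x dB_t. Compute partials of f(t, x) = -2*t^2/3 + 3*x^6/4:
  f_t(t,x)  = -4*t/3
  f_x(t,x)  = 9*x^5/2
  f_xx(t,x) = 45*x^4/2
Assemble drift = f_t + (1/2) f_xx = -4*t/3 + 45*x^4/4 and diffusion = f_x = 9*x^5/2. Substituting x = B_t:
  d(3*B_t^6/4 - 2*t^2/3) = (45*B_t^4/4 - 4*t/3) dt + (9*B_t^5/2) dB_t.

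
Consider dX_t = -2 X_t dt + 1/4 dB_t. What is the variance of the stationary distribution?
lim Var(X_t) = 1/64

The OU SDE dX = -theta X dt + sigma dB admits the integrating factor exp(theta t): d(exp(theta t) X_t) = sigma exp(theta t) dB_t. Integrating from 0 to t gives X_t = x_0 * exp(-theta t) + sigma * int_0^t exp(-theta (t-s)) dB_s for any initial x_0. The Itô integral has variance (by the Itô isometry) sigma^2 * int_0^t exp(-2 theta (t - s)) ds = sigma^2 * (1 - exp(-2 theta t)) / (2 theta), independent of x_0.
With theta = 2, sigma = 1/4:
  Var(X_t) = (1/4)^2 * (1 - exp(-2*2 t)) / (2 * 2) = 1/64 - exp(-4*t)/64.
As t -> infinity, exp(-2*2 t) -> 0, so the stationary variance is sigma^2 / (2 theta) = 1/64.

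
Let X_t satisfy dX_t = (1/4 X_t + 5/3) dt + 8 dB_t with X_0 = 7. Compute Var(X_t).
Var(X_t) = 128*exp(t/2) - 128

The variance V(t) = Var(X_t) satisfies V'(t) = 2 a V(t) + c^2 with V(0) = 0 (drift coefficient is linear in X, diffusion is constant). With a = 1/4, c = 8, the solution is
  V(t) = (c^2 / (2 a)) * (exp(2 a t) - 1)
       = (8^2 / (2*(1/4))) * (exp((1/2) t) - 1)
       = 128*exp(t/2) - 128.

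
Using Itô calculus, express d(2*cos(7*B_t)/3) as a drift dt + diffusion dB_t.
d(2*cos(7*B_t)/3) = (-49*cos(7*B_t)/3) dt + (-14*sin(7*B_t)/3) dB_t

Itô's formula for f(B_t) gives d f(B_t) = f'(B_t) dB_t + (1/2) f''(B_t) dt. Compute derivatives of f(x) = 2*cos(7*x)/3:
  f'(x)  = -14*sin(7*x)/3
  f''(x) = -98*cos(7*x)/3
Substitute x = B_t and multiply the f'' term by 1/2:
  drift     = (1/2) * (-98*cos(7*x)/3) evaluated at B_t = -49*cos(7*B_t)/3
  diffusion = (-14*sin(7*x)/3) evaluated at B_t = -14*sin(7*B_t)/3
Therefore d(2*cos(7*B_t)/3) = (-49*cos(7*B_t)/3) dt + (-14*sin(7*B_t)/3) dB_t.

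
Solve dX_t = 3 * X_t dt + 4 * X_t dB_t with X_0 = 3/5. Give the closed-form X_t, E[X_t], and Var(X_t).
X_t = 3/5 * exp((-5) t + (4) B_t); E[X_t] = 3*exp(3*t)/5; Var(X_t) = 9*(exp(16*t) - 1)*exp(6*t)/25

For GBM dX = mu X dt + sigma X dB with X_0 = x_0, apply Itô to Y = log X: dY = (mu - sigma^2/2) dt + sigma dB, so Y_t = log(x_0) + (mu - sigma^2/2) t + sigma B_t and hence X_t = x_0 * exp((mu - sigma^2/2) t + sigma B_t).
With mu = 3, sigma = 4, x_0 = 3/5, this gives:
  X_t = 3/5 * exp((-5) * t + (4) * B_t).
Since sigma*B_t ~ Normal(0, sigma^2 t), E[exp(sigma*B_t)] = exp(sigma^2 t / 2); so E[X_t] = x_0 * exp((mu - sigma^2/2) t) * exp(sigma^2 t / 2) = x_0 * exp(mu t) = 3*exp(3*t)/5.
Var(X_t) = E[X_t^2] - (E[X_t])^2 = x_0^2 * exp(2 mu t) * (exp(sigma^2 t) - 1) = 9*(exp(16*t) - 1)*exp(6*t)/25.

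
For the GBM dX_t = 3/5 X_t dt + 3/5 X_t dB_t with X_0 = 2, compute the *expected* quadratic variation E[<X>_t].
E[<X>_t] = 12*exp(39*t/25)/13 - 12/13

<X>_t = int_0^t ((3/5) * X_s)^2 ds. Taking expectation inside the integral: E[<X>_t] = (3/5)^2 * int_0^t E[X_s^2] ds. For GBM, E[X_s^2] = x_0^2 * exp((2 mu + sigma^2) s). Integrating:
  E[<X>_t] = (3/5)^2 * 2^2 * (exp((2*(3/5) + (3/5)^2) t) - 1) / (2*(3/5) + (3/5)^2)
           = (3/5)^2 * 2^2 * (exp((39/25) t) - 1) / (39/25) = 12*exp(39*t/25)/13 - 12/13.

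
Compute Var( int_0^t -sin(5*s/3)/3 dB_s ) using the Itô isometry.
Var = t/18 - sin(10*t/3)/60

The Itô integral of a deterministic integrand f(s) has mean 0 because each increment f(s) * (B_{s+ds} - B_s) has mean 0. By the Itô isometry:
  Var( int_0^t f(s) dB_s ) = E[ (int_0^t f(s) dB_s)^2 ] = int_0^t f(s)^2 ds.
Here f(s) = -sin(5*s/3)/3, so f(s)^2 = sin(5*s/3)^2/9. Integrate:
  int_0^t (sin(5*s/3)^2/9) ds = t/18 - sin(10*t/3)/60.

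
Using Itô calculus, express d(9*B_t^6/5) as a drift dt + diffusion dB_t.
d(9*B_t^6/5) = (27*B_t^4) dt + (54*B_t^5/5) dB_t

Itô's formula for f(B_t) gives d f(B_t) = f'(B_t) dB_t + (1/2) f''(B_t) dt. Compute derivatives of f(x) = 9*x^6/5:
  f'(x)  = 54*x^5/5
  f''(x) = 54*x^4
Substitute x = B_t and multiply the f'' term by 1/2:
  drift     = (1/2) * (54*x^4) evaluated at B_t = 27*B_t^4
  diffusion = (54*x^5/5) evaluated at B_t = 54*B_t^5/5
Therefore d(9*B_t^6/5) = (27*B_t^4) dt + (54*B_t^5/5) dB_t.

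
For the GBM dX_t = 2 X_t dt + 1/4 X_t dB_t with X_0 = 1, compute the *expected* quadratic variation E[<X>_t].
E[<X>_t] = exp(65*t/16)/65 - 1/65

<X>_t = int_0^t ((1/4) * X_s)^2 ds. Taking expectation inside the integral: E[<X>_t] = (1/4)^2 * int_0^t E[X_s^2] ds. For GBM, E[X_s^2] = x_0^2 * exp((2 mu + sigma^2) s). Integrating:
  E[<X>_t] = (1/4)^2 * 1^2 * (exp((2*2 + (1/4)^2) t) - 1) / (2*2 + (1/4)^2)
           = (1/4)^2 * 1^2 * (exp((65/16) t) - 1) / (65/16) = exp(65*t/16)/65 - 1/65.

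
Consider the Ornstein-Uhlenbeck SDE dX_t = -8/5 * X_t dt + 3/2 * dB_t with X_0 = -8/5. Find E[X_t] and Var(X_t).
E[X_t] = -8*exp(-8*t/5)/5; Var(X_t) = 45/64 - 45*exp(-16*t/5)/64

The OU SDE dX = -theta X dt + sigma dB admits the integrating factor exp(theta t): d(exp(theta t) X_t) = sigma exp(theta t) dB_t. Integrating from 0 to t:
  X_t = x_0 * exp(-theta t) + sigma * int_0^t exp(-theta (t-s)) dB_s.
The Itô integral has mean 0 and (by the Itô isometry) variance sigma^2 * int_0^t exp(-2 theta (t - s)) ds = sigma^2 * (1 - exp(-2 theta t)) / (2 theta).
With theta = 8/5, sigma = 3/2, x_0 = -8/5:
  E[X_t] = -8/5 * exp(-8/5 t) = -8*exp(-8*t/5)/5
  Var(X_t) = (3/2)^2 * (1 - exp(-2*8/5 t)) / (2 * 8/5) = 45/64 - 45*exp(-16*t/5)/64.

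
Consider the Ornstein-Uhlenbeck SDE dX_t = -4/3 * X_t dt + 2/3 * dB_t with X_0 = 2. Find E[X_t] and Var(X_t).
E[X_t] = 2*exp(-4*t/3); Var(X_t) = 1/6 - exp(-8*t/3)/6

The OU SDE dX = -theta X dt + sigma dB admits the integrating factor exp(theta t): d(exp(theta t) X_t) = sigma exp(theta t) dB_t. Integrating from 0 to t:
  X_t = x_0 * exp(-theta t) + sigma * int_0^t exp(-theta (t-s)) dB_s.
The Itô integral has mean 0 and (by the Itô isometry) variance sigma^2 * int_0^t exp(-2 theta (t - s)) ds = sigma^2 * (1 - exp(-2 theta t)) / (2 theta).
With theta = 4/3, sigma = 2/3, x_0 = 2:
  E[X_t] = 2 * exp(-4/3 t) = 2*exp(-4*t/3)
  Var(X_t) = (2/3)^2 * (1 - exp(-2*4/3 t)) / (2 * 4/3) = 1/6 - exp(-8*t/3)/6.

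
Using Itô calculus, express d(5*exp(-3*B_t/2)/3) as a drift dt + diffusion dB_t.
d(5*exp(-3*B_t/2)/3) = (15*exp(-3*B_t/2)/8) dt + (-5*exp(-3*B_t/2)/2) dB_t

Itô's formula for f(B_t) gives d f(B_t) = f'(B_t) dB_t + (1/2) f''(B_t) dt. Compute derivatives of f(x) = 5*exp(-3*x/2)/3:
  f'(x)  = -5*exp(-3*x/2)/2
  f''(x) = 15*exp(-3*x/2)/4
Substitute x = B_t and multiply the f'' term by 1/2:
  drift     = (1/2) * (15*exp(-3*x/2)/4) evaluated at B_t = 15*exp(-3*B_t/2)/8
  diffusion = (-5*exp(-3*x/2)/2) evaluated at B_t = -5*exp(-3*B_t/2)/2
Therefore d(5*exp(-3*B_t/2)/3) = (15*exp(-3*B_t/2)/8) dt + (-5*exp(-3*B_t/2)/2) dB_t.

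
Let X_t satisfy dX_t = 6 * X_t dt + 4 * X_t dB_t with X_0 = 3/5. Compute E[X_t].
E[X_t] = 3*exp(6*t)/5

For GBM dX = mu X dt + sigma X dB with X_0 = x_0, apply Itô to Y = log X: dY = (mu - sigma^2/2) dt + sigma dB, so Y_t = log(x_0) + (mu - sigma^2/2) t + sigma B_t and hence X_t = x_0 * exp((mu - sigma^2/2) t + sigma B_t).
With mu = 6, sigma = 4, x_0 = 3/5, this gives:
  X_t = 3/5 * exp((-2) * t + (4) * B_t).
Since sigma*B_t ~ Normal(0, sigma^2 t), E[exp(sigma*B_t)] = exp(sigma^2 t / 2); so E[X_t] = x_0 * exp((mu - sigma^2/2) t) * exp(sigma^2 t / 2) = x_0 * exp(mu t) = 3*exp(6*t)/5.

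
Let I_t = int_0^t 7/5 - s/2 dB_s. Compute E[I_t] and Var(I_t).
E[I_t] = 0; Var(I_t) = t*(25*t^2 - 210*t + 588)/300

The Itô integral of a deterministic integrand f(s) has mean 0 because each increment f(s) * (B_{s+ds} - B_s) has mean 0. By the Itô isometry:
  Var( int_0^t f(s) dB_s ) = E[ (int_0^t f(s) dB_s)^2 ] = int_0^t f(s)^2 ds.
Here f(s) = 7/5 - s/2, so f(s)^2 = (5*s - 14)^2/100. Integrate:
  int_0^t ((5*s - 14)^2/100) ds = t*(25*t^2 - 210*t + 588)/300.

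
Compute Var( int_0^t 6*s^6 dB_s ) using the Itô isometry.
Var = 36*t^13/13

The Itô integral of a deterministic integrand f(s) has mean 0 because each increment f(s) * (B_{s+ds} - B_s) has mean 0. By the Itô isometry:
  Var( int_0^t f(s) dB_s ) = E[ (int_0^t f(s) dB_s)^2 ] = int_0^t f(s)^2 ds.
Here f(s) = 6*s^6, so f(s)^2 = 36*s^12. Integrate:
  int_0^t (36*s^12) ds = 36*t^13/13.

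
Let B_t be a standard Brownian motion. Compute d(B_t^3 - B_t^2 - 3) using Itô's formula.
d(B_t^3 - B_t^2 - 3) = (3*B_t - 1) dt + (B_t*(3*B_t - 2)) dB_t

Itô's formula for f(B_t) gives d f(B_t) = f'(B_t) dB_t + (1/2) f''(B_t) dt. Compute derivatives of f(x) = x^3 - x^2 - 3:
  f'(x)  = x*(3*x - 2)
  f''(x) = 6*x - 2
Substitute x = B_t and multiply the f'' term by 1/2:
  drift     = (1/2) * (6*x - 2) evaluated at B_t = 3*B_t - 1
  diffusion = (x*(3*x - 2)) evaluated at B_t = B_t*(3*B_t - 2)
Therefore d(B_t^3 - B_t^2 - 3) = (3*B_t - 1) dt + (B_t*(3*B_t - 2)) dB_t.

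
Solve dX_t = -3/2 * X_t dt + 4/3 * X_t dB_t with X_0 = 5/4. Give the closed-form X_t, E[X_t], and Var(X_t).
X_t = 5/4 * exp((-43/18) t + (4/3) B_t); E[X_t] = 5*exp(-3*t/2)/4; Var(X_t) = (25*exp(16*t/9) - 25)*exp(-3*t)/16

For GBM dX = mu X dt + sigma X dB with X_0 = x_0, apply Itô to Y = log X: dY = (mu - sigma^2/2) dt + sigma dB, so Y_t = log(x_0) + (mu - sigma^2/2) t + sigma B_t and hence X_t = x_0 * exp((mu - sigma^2/2) t + sigma B_t).
With mu = -3/2, sigma = 4/3, x_0 = 5/4, this gives:
  X_t = 5/4 * exp((-43/18) * t + (4/3) * B_t).
Since sigma*B_t ~ Normal(0, sigma^2 t), E[exp(sigma*B_t)] = exp(sigma^2 t / 2); so E[X_t] = x_0 * exp((mu - sigma^2/2) t) * exp(sigma^2 t / 2) = x_0 * exp(mu t) = 5*exp(-3*t/2)/4.
Var(X_t) = E[X_t^2] - (E[X_t])^2 = x_0^2 * exp(2 mu t) * (exp(sigma^2 t) - 1) = (25*exp(16*t/9) - 25)*exp(-3*t)/16.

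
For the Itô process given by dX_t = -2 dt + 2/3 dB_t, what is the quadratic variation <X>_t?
<X>_t = 4*t/9

For an Itô process dX_t = a(t) dt + b(t) dB_t, the quadratic variation is <X>_t = int_0^t b(s)^2 ds (the drift term does not contribute). Here b(s) = 2/3, so
  b(s)^2 = 4/9.
Integrating from 0 to t:
  <X>_t = int_0^t (4/9) ds = 4*t/9.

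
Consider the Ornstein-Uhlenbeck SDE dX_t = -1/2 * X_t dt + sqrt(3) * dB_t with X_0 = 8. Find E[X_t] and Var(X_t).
E[X_t] = 8*exp(-t/2); Var(X_t) = 3 - 3*exp(-t)

The OU SDE dX = -theta X dt + sigma dB admits the integrating factor exp(theta t): d(exp(theta t) X_t) = sigma exp(theta t) dB_t. Integrating from 0 to t:
  X_t = x_0 * exp(-theta t) + sigma * int_0^t exp(-theta (t-s)) dB_s.
The Itô integral has mean 0 and (by the Itô isometry) variance sigma^2 * int_0^t exp(-2 theta (t - s)) ds = sigma^2 * (1 - exp(-2 theta t)) / (2 theta).
With theta = 1/2, sigma = sqrt(3), x_0 = 8:
  E[X_t] = 8 * exp(-1/2 t) = 8*exp(-t/2)
  Var(X_t) = (sqrt(3))^2 * (1 - exp(-2*1/2 t)) / (2 * 1/2) = 3 - 3*exp(-t).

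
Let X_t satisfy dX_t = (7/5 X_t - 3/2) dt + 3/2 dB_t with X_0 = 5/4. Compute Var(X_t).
Var(X_t) = 45*exp(14*t/5)/56 - 45/56

The variance V(t) = Var(X_t) satisfies V'(t) = 2 a V(t) + c^2 with V(0) = 0 (drift coefficient is linear in X, diffusion is constant). With a = 7/5, c = 3/2, the solution is
  V(t) = (c^2 / (2 a)) * (exp(2 a t) - 1)
       = ((3/2)^2 / (2*(7/5))) * (exp((14/5) t) - 1)
       = 45*exp(14*t/5)/56 - 45/56.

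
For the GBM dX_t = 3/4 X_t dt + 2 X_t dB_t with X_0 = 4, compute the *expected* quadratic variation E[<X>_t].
E[<X>_t] = 128*exp(11*t/2)/11 - 128/11

<X>_t = int_0^t (2 * X_s)^2 ds. Taking expectation inside the integral: E[<X>_t] = 2^2 * int_0^t E[X_s^2] ds. For GBM, E[X_s^2] = x_0^2 * exp((2 mu + sigma^2) s). Integrating:
  E[<X>_t] = 2^2 * 4^2 * (exp((2*(3/4) + 2^2) t) - 1) / (2*(3/4) + 2^2)
           = 2^2 * 4^2 * (exp((11/2) t) - 1) / (11/2) = 128*exp(11*t/2)/11 - 128/11.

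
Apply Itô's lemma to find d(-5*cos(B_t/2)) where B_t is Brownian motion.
d(-5*cos(B_t/2)) = (5*cos(B_t/2)/8) dt + (5*sin(B_t/2)/2) dB_t

Itô's formula for f(B_t) gives d f(B_t) = f'(B_t) dB_t + (1/2) f''(B_t) dt. Compute derivatives of f(x) = -5*cos(x/2):
  f'(x)  = 5*sin(x/2)/2
  f''(x) = 5*cos(x/2)/4
Substitute x = B_t and multiply the f'' term by 1/2:
  drift     = (1/2) * (5*cos(x/2)/4) evaluated at B_t = 5*cos(B_t/2)/8
  diffusion = (5*sin(x/2)/2) evaluated at B_t = 5*sin(B_t/2)/2
Therefore d(-5*cos(B_t/2)) = (5*cos(B_t/2)/8) dt + (5*sin(B_t/2)/2) dB_t.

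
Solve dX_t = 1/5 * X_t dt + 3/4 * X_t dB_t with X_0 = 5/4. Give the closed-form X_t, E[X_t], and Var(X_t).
X_t = 5/4 * exp((-13/160) t + (3/4) B_t); E[X_t] = 5*exp(t/5)/4; Var(X_t) = 25*(exp(9*t/16) - 1)*exp(2*t/5)/16

For GBM dX = mu X dt + sigma X dB with X_0 = x_0, apply Itô to Y = log X: dY = (mu - sigma^2/2) dt + sigma dB, so Y_t = log(x_0) + (mu - sigma^2/2) t + sigma B_t and hence X_t = x_0 * exp((mu - sigma^2/2) t + sigma B_t).
With mu = 1/5, sigma = 3/4, x_0 = 5/4, this gives:
  X_t = 5/4 * exp((-13/160) * t + (3/4) * B_t).
Since sigma*B_t ~ Normal(0, sigma^2 t), E[exp(sigma*B_t)] = exp(sigma^2 t / 2); so E[X_t] = x_0 * exp((mu - sigma^2/2) t) * exp(sigma^2 t / 2) = x_0 * exp(mu t) = 5*exp(t/5)/4.
Var(X_t) = E[X_t^2] - (E[X_t])^2 = x_0^2 * exp(2 mu t) * (exp(sigma^2 t) - 1) = 25*(exp(9*t/16) - 1)*exp(2*t/5)/16.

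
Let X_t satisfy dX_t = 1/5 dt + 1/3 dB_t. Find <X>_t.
<X>_t = t/9

For an Itô process dX_t = a(t) dt + b(t) dB_t, the quadratic variation is <X>_t = int_0^t b(s)^2 ds (the drift term does not contribute). Here b(s) = 1/3, so
  b(s)^2 = 1/9.
Integrating from 0 to t:
  <X>_t = int_0^t (1/9) ds = t/9.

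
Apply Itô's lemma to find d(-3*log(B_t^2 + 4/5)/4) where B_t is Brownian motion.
d(-3*log(B_t^2 + 4/5)/4) = (15*(5*B_t^2 - 4)/(4*(5*B_t^2 + 4)^2)) dt + (-15*B_t/(10*B_t^2 + 8)) dB_t

Itô's formula for f(B_t) gives d f(B_t) = f'(B_t) dB_t + (1/2) f''(B_t) dt. Compute derivatives of f(x) = -3*log(x^2 + 4/5)/4:
  f'(x)  = -15*x/(10*x^2 + 8)
  f''(x) = 15*(5*x^2 - 4)/(2*(5*x^2 + 4)^2)
Substitute x = B_t and multiply the f'' term by 1/2:
  drift     = (1/2) * (15*(5*x^2 - 4)/(2*(5*x^2 + 4)^2)) evaluated at B_t = 15*(5*B_t^2 - 4)/(4*(5*B_t^2 + 4)^2)
  diffusion = (-15*x/(10*x^2 + 8)) evaluated at B_t = -15*B_t/(10*B_t^2 + 8)
Therefore d(-3*log(B_t^2 + 4/5)/4) = (15*(5*B_t^2 - 4)/(4*(5*B_t^2 + 4)^2)) dt + (-15*B_t/(10*B_t^2 + 8)) dB_t.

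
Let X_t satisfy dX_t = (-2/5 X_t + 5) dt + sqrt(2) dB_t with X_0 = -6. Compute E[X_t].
E[X_t] = 25/2 - 37*exp(-2*t/5)/2

Taking expectations and using E[dB_t] = 0, the mean m(t) = E[X_t] satisfies the ODE m'(t) = a m(t) + b with m(0) = x_0. With a = -2/5, b = 5, x_0 = -6, the solution is
  m(t) = x_0 * exp(a t) + (b/a) * (exp(a t) - 1)
       = (-6) * exp((-2/5) t) + (5/(-2/5)) * (exp((-2/5) t) - 1)
       = 25/2 - 37*exp(-2*t/5)/2.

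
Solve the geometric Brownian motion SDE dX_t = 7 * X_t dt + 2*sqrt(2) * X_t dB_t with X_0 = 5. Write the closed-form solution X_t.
X_t = 5 * exp((3) * t + (2*sqrt(2)) * B_t)

For GBM dX = mu X dt + sigma X dB with X_0 = x_0, apply Itô to Y = log X: dY = (mu - sigma^2/2) dt + sigma dB, so Y_t = log(x_0) + (mu - sigma^2/2) t + sigma B_t and hence X_t = x_0 * exp((mu - sigma^2/2) t + sigma B_t).
With mu = 7, sigma = 2*sqrt(2), x_0 = 5, this gives:
  X_t = 5 * exp((3) * t + (2*sqrt(2)) * B_t).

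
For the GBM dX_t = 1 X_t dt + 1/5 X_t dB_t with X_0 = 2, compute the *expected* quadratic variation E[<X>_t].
E[<X>_t] = 4*exp(51*t/25)/51 - 4/51

<X>_t = int_0^t ((1/5) * X_s)^2 ds. Taking expectation inside the integral: E[<X>_t] = (1/5)^2 * int_0^t E[X_s^2] ds. For GBM, E[X_s^2] = x_0^2 * exp((2 mu + sigma^2) s). Integrating:
  E[<X>_t] = (1/5)^2 * 2^2 * (exp((2*1 + (1/5)^2) t) - 1) / (2*1 + (1/5)^2)
           = (1/5)^2 * 2^2 * (exp((51/25) t) - 1) / (51/25) = 4*exp(51*t/25)/51 - 4/51.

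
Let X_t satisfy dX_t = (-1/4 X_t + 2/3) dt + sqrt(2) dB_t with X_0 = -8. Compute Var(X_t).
Var(X_t) = 4 - 4*exp(-t/2)

The variance V(t) = Var(X_t) satisfies V'(t) = 2 a V(t) + c^2 with V(0) = 0 (drift coefficient is linear in X, diffusion is constant). With a = -1/4, c = sqrt(2), the solution is
  V(t) = (c^2 / (2 a)) * (exp(2 a t) - 1)
       = (sqrt(2)^2 / (2*(-1/4))) * (exp((-1/2) t) - 1)
       = 4 - 4*exp(-t/2).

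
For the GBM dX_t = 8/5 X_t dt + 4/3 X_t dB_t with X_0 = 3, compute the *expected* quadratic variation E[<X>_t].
E[<X>_t] = 45*exp(224*t/45)/14 - 45/14

<X>_t = int_0^t ((4/3) * X_s)^2 ds. Taking expectation inside the integral: E[<X>_t] = (4/3)^2 * int_0^t E[X_s^2] ds. For GBM, E[X_s^2] = x_0^2 * exp((2 mu + sigma^2) s). Integrating:
  E[<X>_t] = (4/3)^2 * 3^2 * (exp((2*(8/5) + (4/3)^2) t) - 1) / (2*(8/5) + (4/3)^2)
           = (4/3)^2 * 3^2 * (exp((224/45) t) - 1) / (224/45) = 45*exp(224*t/45)/14 - 45/14.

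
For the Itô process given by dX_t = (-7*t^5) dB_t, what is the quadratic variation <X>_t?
<X>_t = 49*t^11/11

For an Itô process dX_t = a(t) dt + b(t) dB_t, the quadratic variation is <X>_t = int_0^t b(s)^2 ds (the drift term does not contribute). Here b(s) = -7*s^5, so
  b(s)^2 = 49*s^10.
Integrating from 0 to t:
  <X>_t = int_0^t (49*s^10) ds = 49*t^11/11.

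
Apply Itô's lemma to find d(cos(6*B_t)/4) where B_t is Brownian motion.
d(cos(6*B_t)/4) = (-9*cos(6*B_t)/2) dt + (-3*sin(6*B_t)/2) dB_t

Itô's formula for f(B_t) gives d f(B_t) = f'(B_t) dB_t + (1/2) f''(B_t) dt. Compute derivatives of f(x) = cos(6*x)/4:
  f'(x)  = -3*sin(6*x)/2
  f''(x) = -9*cos(6*x)
Substitute x = B_t and multiply the f'' term by 1/2:
  drift     = (1/2) * (-9*cos(6*x)) evaluated at B_t = -9*cos(6*B_t)/2
  diffusion = (-3*sin(6*x)/2) evaluated at B_t = -3*sin(6*B_t)/2
Therefore d(cos(6*B_t)/4) = (-9*cos(6*B_t)/2) dt + (-3*sin(6*B_t)/2) dB_t.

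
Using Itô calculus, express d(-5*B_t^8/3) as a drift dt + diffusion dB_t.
d(-5*B_t^8/3) = (-140*B_t^6/3) dt + (-40*B_t^7/3) dB_t

Itô's formula for f(B_t) gives d f(B_t) = f'(B_t) dB_t + (1/2) f''(B_t) dt. Compute derivatives of f(x) = -5*x^8/3:
  f'(x)  = -40*x^7/3
  f''(x) = -280*x^6/3
Substitute x = B_t and multiply the f'' term by 1/2:
  drift     = (1/2) * (-280*x^6/3) evaluated at B_t = -140*B_t^6/3
  diffusion = (-40*x^7/3) evaluated at B_t = -40*B_t^7/3
Therefore d(-5*B_t^8/3) = (-140*B_t^6/3) dt + (-40*B_t^7/3) dB_t.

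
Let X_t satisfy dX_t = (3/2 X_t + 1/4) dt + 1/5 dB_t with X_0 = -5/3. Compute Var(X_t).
Var(X_t) = exp(3*t)/75 - 1/75

The variance V(t) = Var(X_t) satisfies V'(t) = 2 a V(t) + c^2 with V(0) = 0 (drift coefficient is linear in X, diffusion is constant). With a = 3/2, c = 1/5, the solution is
  V(t) = (c^2 / (2 a)) * (exp(2 a t) - 1)
       = ((1/5)^2 / (2*(3/2))) * (exp(3 t) - 1)
       = exp(3*t)/75 - 1/75.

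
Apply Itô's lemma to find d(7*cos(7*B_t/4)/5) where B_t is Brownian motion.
d(7*cos(7*B_t/4)/5) = (-343*cos(7*B_t/4)/160) dt + (-49*sin(7*B_t/4)/20) dB_t

Itô's formula for f(B_t) gives d f(B_t) = f'(B_t) dB_t + (1/2) f''(B_t) dt. Compute derivatives of f(x) = 7*cos(7*x/4)/5:
  f'(x)  = -49*sin(7*x/4)/20
  f''(x) = -343*cos(7*x/4)/80
Substitute x = B_t and multiply the f'' term by 1/2:
  drift     = (1/2) * (-343*cos(7*x/4)/80) evaluated at B_t = -343*cos(7*B_t/4)/160
  diffusion = (-49*sin(7*x/4)/20) evaluated at B_t = -49*sin(7*B_t/4)/20
Therefore d(7*cos(7*B_t/4)/5) = (-343*cos(7*B_t/4)/160) dt + (-49*sin(7*B_t/4)/20) dB_t.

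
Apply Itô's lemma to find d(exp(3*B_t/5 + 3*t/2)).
d(exp(3*B_t/5 + 3*t/2)) = (42*exp(3*B_t/5 + 3*t/2)/25) dt + (3*exp(3*B_t/5 + 3*t/2)/5) dB_t

Itô's formula for f(t, x): d f(t, B_t) = (f_t + (1/2) f_xx) dt + f_x dB_t. Compute partials of f(t, x) = exp(3*t/2 + 3*x/5):
  f_t(t,x)  = 3*exp(3*t/2 + 3*x/5)/2
  f_x(t,x)  = 3*exp(3*t/2 + 3*x/5)/5
  f_xx(t,x) = 9*exp(3*t/2 + 3*x/5)/25
Assemble drift = f_t + (1/2) f_xx = 42*exp(3*t/2 + 3*x/5)/25 and diffusion = f_x = 3*exp(3*t/2 + 3*x/5)/5. Substituting x = B_t:
  d(exp(3*B_t/5 + 3*t/2)) = (42*exp(3*B_t/5 + 3*t/2)/25) dt + (3*exp(3*B_t/5 + 3*t/2)/5) dB_t.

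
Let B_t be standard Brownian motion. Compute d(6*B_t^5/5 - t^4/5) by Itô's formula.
d(6*B_t^5/5 - t^4/5) = (12*B_t^3 - 4*t^3/5) dt + (6*B_t^4) dB_t

Itô's formula for f(t, x): d f(t, B_t) = (f_t + (1/2) f_xx) dt + f_x dB_t. Compute partials of f(t, x) = -t^4/5 + 6*x^5/5:
  f_t(t,x)  = -4*t^3/5
  f_x(t,x)  = 6*x^4
  f_xx(t,x) = 24*x^3
Assemble drift = f_t + (1/2) f_xx = -4*t^3/5 + 12*x^3 and diffusion = f_x = 6*x^4. Substituting x = B_t:
  d(6*B_t^5/5 - t^4/5) = (12*B_t^3 - 4*t^3/5) dt + (6*B_t^4) dB_t.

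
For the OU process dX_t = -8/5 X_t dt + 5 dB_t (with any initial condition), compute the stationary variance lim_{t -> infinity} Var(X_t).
lim Var(X_t) = 125/16

The OU SDE dX = -theta X dt + sigma dB admits the integrating factor exp(theta t): d(exp(theta t) X_t) = sigma exp(theta t) dB_t. Integrating from 0 to t gives X_t = x_0 * exp(-theta t) + sigma * int_0^t exp(-theta (t-s)) dB_s for any initial x_0. The Itô integral has variance (by the Itô isometry) sigma^2 * int_0^t exp(-2 theta (t - s)) ds = sigma^2 * (1 - exp(-2 theta t)) / (2 theta), independent of x_0.
With theta = 8/5, sigma = 5:
  Var(X_t) = (5)^2 * (1 - exp(-2*8/5 t)) / (2 * 8/5) = 125/16 - 125*exp(-16*t/5)/16.
As t -> infinity, exp(-2*8/5 t) -> 0, so the stationary variance is sigma^2 / (2 theta) = 125/16.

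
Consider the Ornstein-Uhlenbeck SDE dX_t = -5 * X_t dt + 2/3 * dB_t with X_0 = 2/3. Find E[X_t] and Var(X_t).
E[X_t] = 2*exp(-5*t)/3; Var(X_t) = 2/45 - 2*exp(-10*t)/45

The OU SDE dX = -theta X dt + sigma dB admits the integrating factor exp(theta t): d(exp(theta t) X_t) = sigma exp(theta t) dB_t. Integrating from 0 to t:
  X_t = x_0 * exp(-theta t) + sigma * int_0^t exp(-theta (t-s)) dB_s.
The Itô integral has mean 0 and (by the Itô isometry) variance sigma^2 * int_0^t exp(-2 theta (t - s)) ds = sigma^2 * (1 - exp(-2 theta t)) / (2 theta).
With theta = 5, sigma = 2/3, x_0 = 2/3:
  E[X_t] = 2/3 * exp(-5 t) = 2*exp(-5*t)/3
  Var(X_t) = (2/3)^2 * (1 - exp(-2*5 t)) / (2 * 5) = 2/45 - 2*exp(-10*t)/45.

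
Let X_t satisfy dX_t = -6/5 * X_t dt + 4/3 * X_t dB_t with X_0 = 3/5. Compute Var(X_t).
Var(X_t) = (9*exp(16*t/9) - 9)*exp(-12*t/5)/25

For GBM dX = mu X dt + sigma X dB with X_0 = x_0, apply Itô to Y = log X: dY = (mu - sigma^2/2) dt + sigma dB, so Y_t = log(x_0) + (mu - sigma^2/2) t + sigma B_t and hence X_t = x_0 * exp((mu - sigma^2/2) t + sigma B_t).
With mu = -6/5, sigma = 4/3, x_0 = 3/5, this gives:
  X_t = 3/5 * exp((-94/45) * t + (4/3) * B_t).
Since sigma*B_t ~ Normal(0, sigma^2 t), E[exp(sigma*B_t)] = exp(sigma^2 t / 2); so E[X_t] = x_0 * exp((mu - sigma^2/2) t) * exp(sigma^2 t / 2) = x_0 * exp(mu t) = 3*exp(-6*t/5)/5.
Var(X_t) = E[X_t^2] - (E[X_t])^2 = x_0^2 * exp(2 mu t) * (exp(sigma^2 t) - 1) = (9*exp(16*t/9) - 9)*exp(-12*t/5)/25.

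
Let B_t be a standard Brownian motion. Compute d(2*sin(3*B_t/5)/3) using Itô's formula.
d(2*sin(3*B_t/5)/3) = (-3*sin(3*B_t/5)/25) dt + (2*cos(3*B_t/5)/5) dB_t

Itô's formula for f(B_t) gives d f(B_t) = f'(B_t) dB_t + (1/2) f''(B_t) dt. Compute derivatives of f(x) = 2*sin(3*x/5)/3:
  f'(x)  = 2*cos(3*x/5)/5
  f''(x) = -6*sin(3*x/5)/25
Substitute x = B_t and multiply the f'' term by 1/2:
  drift     = (1/2) * (-6*sin(3*x/5)/25) evaluated at B_t = -3*sin(3*B_t/5)/25
  diffusion = (2*cos(3*x/5)/5) evaluated at B_t = 2*cos(3*B_t/5)/5
Therefore d(2*sin(3*B_t/5)/3) = (-3*sin(3*B_t/5)/25) dt + (2*cos(3*B_t/5)/5) dB_t.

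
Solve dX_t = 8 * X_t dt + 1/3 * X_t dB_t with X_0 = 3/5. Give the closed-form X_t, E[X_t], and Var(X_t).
X_t = 3/5 * exp((143/18) t + (1/3) B_t); E[X_t] = 3*exp(8*t)/5; Var(X_t) = 9*(exp(t/9) - 1)*exp(16*t)/25

For GBM dX = mu X dt + sigma X dB with X_0 = x_0, apply Itô to Y = log X: dY = (mu - sigma^2/2) dt + sigma dB, so Y_t = log(x_0) + (mu - sigma^2/2) t + sigma B_t and hence X_t = x_0 * exp((mu - sigma^2/2) t + sigma B_t).
With mu = 8, sigma = 1/3, x_0 = 3/5, this gives:
  X_t = 3/5 * exp((143/18) * t + (1/3) * B_t).
Since sigma*B_t ~ Normal(0, sigma^2 t), E[exp(sigma*B_t)] = exp(sigma^2 t / 2); so E[X_t] = x_0 * exp((mu - sigma^2/2) t) * exp(sigma^2 t / 2) = x_0 * exp(mu t) = 3*exp(8*t)/5.
Var(X_t) = E[X_t^2] - (E[X_t])^2 = x_0^2 * exp(2 mu t) * (exp(sigma^2 t) - 1) = 9*(exp(t/9) - 1)*exp(16*t)/25.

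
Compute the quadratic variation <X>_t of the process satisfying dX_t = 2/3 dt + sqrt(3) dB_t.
<X>_t = 3*t

For an Itô process dX_t = a(t) dt + b(t) dB_t, the quadratic variation is <X>_t = int_0^t b(s)^2 ds (the drift term does not contribute). Here b(s) = sqrt(3), so
  b(s)^2 = 3.
Integrating from 0 to t:
  <X>_t = int_0^t (3) ds = 3*t.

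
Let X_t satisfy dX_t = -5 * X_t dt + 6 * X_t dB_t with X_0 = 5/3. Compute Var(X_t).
Var(X_t) = (25*exp(36*t) - 25)*exp(-10*t)/9

For GBM dX = mu X dt + sigma X dB with X_0 = x_0, apply Itô to Y = log X: dY = (mu - sigma^2/2) dt + sigma dB, so Y_t = log(x_0) + (mu - sigma^2/2) t + sigma B_t and hence X_t = x_0 * exp((mu - sigma^2/2) t + sigma B_t).
With mu = -5, sigma = 6, x_0 = 5/3, this gives:
  X_t = 5/3 * exp((-23) * t + (6) * B_t).
Since sigma*B_t ~ Normal(0, sigma^2 t), E[exp(sigma*B_t)] = exp(sigma^2 t / 2); so E[X_t] = x_0 * exp((mu - sigma^2/2) t) * exp(sigma^2 t / 2) = x_0 * exp(mu t) = 5*exp(-5*t)/3.
Var(X_t) = E[X_t^2] - (E[X_t])^2 = x_0^2 * exp(2 mu t) * (exp(sigma^2 t) - 1) = (25*exp(36*t) - 25)*exp(-10*t)/9.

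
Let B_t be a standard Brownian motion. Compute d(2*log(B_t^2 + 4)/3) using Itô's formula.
d(2*log(B_t^2 + 4)/3) = (2*(4 - B_t^2)/(3*(B_t^2 + 4)^2)) dt + (4*B_t/(3*(B_t^2 + 4))) dB_t

Itô's formula for f(B_t) gives d f(B_t) = f'(B_t) dB_t + (1/2) f''(B_t) dt. Compute derivatives of f(x) = 2*log(x^2 + 4)/3:
  f'(x)  = 4*x/(3*(x^2 + 4))
  f''(x) = 4*(4 - x^2)/(3*(x^2 + 4)^2)
Substitute x = B_t and multiply the f'' term by 1/2:
  drift     = (1/2) * (4*(4 - x^2)/(3*(x^2 + 4)^2)) evaluated at B_t = 2*(4 - B_t^2)/(3*(B_t^2 + 4)^2)
  diffusion = (4*x/(3*(x^2 + 4))) evaluated at B_t = 4*B_t/(3*(B_t^2 + 4))
Therefore d(2*log(B_t^2 + 4)/3) = (2*(4 - B_t^2)/(3*(B_t^2 + 4)^2)) dt + (4*B_t/(3*(B_t^2 + 4))) dB_t.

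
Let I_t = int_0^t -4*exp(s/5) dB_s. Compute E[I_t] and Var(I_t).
E[I_t] = 0; Var(I_t) = 40*exp(2*t/5) - 40

The Itô integral of a deterministic integrand f(s) has mean 0 because each increment f(s) * (B_{s+ds} - B_s) has mean 0. By the Itô isometry:
  Var( int_0^t f(s) dB_s ) = E[ (int_0^t f(s) dB_s)^2 ] = int_0^t f(s)^2 ds.
Here f(s) = -4*exp(s/5), so f(s)^2 = 16*exp(2*s/5). Integrate:
  int_0^t (16*exp(2*s/5)) ds = 40*exp(2*t/5) - 40.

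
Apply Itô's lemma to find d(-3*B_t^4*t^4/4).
d(-3*B_t^4*t^4/4) = (B_t^2*t^3*(-3*B_t^2 - 9*t/2)) dt + (-3*B_t^3*t^4) dB_t

Itô's formula for f(t, x): d f(t, B_t) = (f_t + (1/2) f_xx) dt + f_x dB_t. Compute partials of f(t, x) = -3*t^4*x^4/4:
  f_t(t,x)  = -3*t^3*x^4
  f_x(t,x)  = -3*t^4*x^3
  f_xx(t,x) = -9*t^4*x^2
Assemble drift = f_t + (1/2) f_xx = t^3*x^2*(-9*t/2 - 3*x^2) and diffusion = f_x = -3*t^4*x^3. Substituting x = B_t:
  d(-3*B_t^4*t^4/4) = (B_t^2*t^3*(-3*B_t^2 - 9*t/2)) dt + (-3*B_t^3*t^4) dB_t.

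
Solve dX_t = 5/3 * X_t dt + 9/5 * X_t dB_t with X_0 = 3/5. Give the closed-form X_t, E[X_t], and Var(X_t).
X_t = 3/5 * exp((7/150) t + (9/5) B_t); E[X_t] = 3*exp(5*t/3)/5; Var(X_t) = 9*(exp(81*t/25) - 1)*exp(10*t/3)/25

For GBM dX = mu X dt + sigma X dB with X_0 = x_0, apply Itô to Y = log X: dY = (mu - sigma^2/2) dt + sigma dB, so Y_t = log(x_0) + (mu - sigma^2/2) t + sigma B_t and hence X_t = x_0 * exp((mu - sigma^2/2) t + sigma B_t).
With mu = 5/3, sigma = 9/5, x_0 = 3/5, this gives:
  X_t = 3/5 * exp((7/150) * t + (9/5) * B_t).
Since sigma*B_t ~ Normal(0, sigma^2 t), E[exp(sigma*B_t)] = exp(sigma^2 t / 2); so E[X_t] = x_0 * exp((mu - sigma^2/2) t) * exp(sigma^2 t / 2) = x_0 * exp(mu t) = 3*exp(5*t/3)/5.
Var(X_t) = E[X_t^2] - (E[X_t])^2 = x_0^2 * exp(2 mu t) * (exp(sigma^2 t) - 1) = 9*(exp(81*t/25) - 1)*exp(10*t/3)/25.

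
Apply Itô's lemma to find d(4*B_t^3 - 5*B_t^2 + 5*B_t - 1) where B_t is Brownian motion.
d(4*B_t^3 - 5*B_t^2 + 5*B_t - 1) = (12*B_t - 5) dt + (12*B_t^2 - 10*B_t + 5) dB_t

Itô's formula for f(B_t) gives d f(B_t) = f'(B_t) dB_t + (1/2) f''(B_t) dt. Compute derivatives of f(x) = 4*x^3 - 5*x^2 + 5*x - 1:
  f'(x)  = 12*x^2 - 10*x + 5
  f''(x) = 24*x - 10
Substitute x = B_t and multiply the f'' term by 1/2:
  drift     = (1/2) * (24*x - 10) evaluated at B_t = 12*B_t - 5
  diffusion = (12*x^2 - 10*x + 5) evaluated at B_t = 12*B_t^2 - 10*B_t + 5
Therefore d(4*B_t^3 - 5*B_t^2 + 5*B_t - 1) = (12*B_t - 5) dt + (12*B_t^2 - 10*B_t + 5) dB_t.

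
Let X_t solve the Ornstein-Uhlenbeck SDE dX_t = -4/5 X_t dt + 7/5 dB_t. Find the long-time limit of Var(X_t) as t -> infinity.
lim Var(X_t) = 49/40

The OU SDE dX = -theta X dt + sigma dB admits the integrating factor exp(theta t): d(exp(theta t) X_t) = sigma exp(theta t) dB_t. Integrating from 0 to t gives X_t = x_0 * exp(-theta t) + sigma * int_0^t exp(-theta (t-s)) dB_s for any initial x_0. The Itô integral has variance (by the Itô isometry) sigma^2 * int_0^t exp(-2 theta (t - s)) ds = sigma^2 * (1 - exp(-2 theta t)) / (2 theta), independent of x_0.
With theta = 4/5, sigma = 7/5:
  Var(X_t) = (7/5)^2 * (1 - exp(-2*4/5 t)) / (2 * 4/5) = 49/40 - 49*exp(-8*t/5)/40.
As t -> infinity, exp(-2*4/5 t) -> 0, so the stationary variance is sigma^2 / (2 theta) = 49/40.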